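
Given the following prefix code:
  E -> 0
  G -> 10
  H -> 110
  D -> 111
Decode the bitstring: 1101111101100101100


Decoding step by step:
Bits 110 -> H
Bits 111 -> D
Bits 110 -> H
Bits 110 -> H
Bits 0 -> E
Bits 10 -> G
Bits 110 -> H
Bits 0 -> E


Decoded message: HDHHEGHE


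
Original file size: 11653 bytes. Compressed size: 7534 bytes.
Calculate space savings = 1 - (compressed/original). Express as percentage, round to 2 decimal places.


ratio = compressed/original = 7534/11653 = 0.646529
savings = 1 - ratio = 1 - 0.646529 = 0.353471
as a percentage: 0.353471 * 100 = 35.35%

Space savings = 1 - 7534/11653 = 35.35%


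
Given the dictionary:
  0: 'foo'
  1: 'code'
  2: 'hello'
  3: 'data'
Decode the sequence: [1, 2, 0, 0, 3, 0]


Look up each index in the dictionary:
  1 -> 'code'
  2 -> 'hello'
  0 -> 'foo'
  0 -> 'foo'
  3 -> 'data'
  0 -> 'foo'

Decoded: "code hello foo foo data foo"


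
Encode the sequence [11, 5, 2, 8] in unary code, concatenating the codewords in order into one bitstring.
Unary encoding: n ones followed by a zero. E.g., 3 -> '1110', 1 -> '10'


Encode each number as n ones followed by a terminating 0:
  11 -> 111111111110 (12 bits)
  5 -> 111110 (6 bits)
  2 -> 110 (3 bits)
  8 -> 111111110 (9 bits)
Total length = 12 + 6 + 3 + 9 = 30 bits.

Unary([11, 5, 2, 8]) = 111111111110111110110111111110 (30 bits)


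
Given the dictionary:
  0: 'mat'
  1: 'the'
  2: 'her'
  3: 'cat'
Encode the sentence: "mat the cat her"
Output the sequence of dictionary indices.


Look up each word in the dictionary:
  'mat' -> 0
  'the' -> 1
  'cat' -> 3
  'her' -> 2

Encoded: [0, 1, 3, 2]


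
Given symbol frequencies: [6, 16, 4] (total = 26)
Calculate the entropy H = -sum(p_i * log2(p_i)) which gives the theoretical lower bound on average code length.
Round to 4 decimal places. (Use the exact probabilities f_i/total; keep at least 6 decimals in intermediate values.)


Per-symbol terms -p_i * log2(p_i) with p_i = f_i/26:
  p = 6/26 = 0.230769: log2(p) = -2.115477, -p*log2(p) = 0.488187
  p = 16/26 = 0.615385: log2(p) = -0.700440, -p*log2(p) = 0.431040
  p = 4/26 = 0.153846: log2(p) = -2.700440, -p*log2(p) = 0.415452
H = 0.488187 + 0.431040 + 0.415452 = 1.334679

H = 1.3347 bits/symbol


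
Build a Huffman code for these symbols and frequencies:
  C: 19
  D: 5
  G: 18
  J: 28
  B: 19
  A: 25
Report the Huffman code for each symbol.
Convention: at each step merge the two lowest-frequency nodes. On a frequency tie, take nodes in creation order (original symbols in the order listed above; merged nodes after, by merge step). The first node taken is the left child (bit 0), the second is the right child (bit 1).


Huffman tree construction:
Step 1: Merge D(5) + G(18) = 23
Step 2: Merge C(19) + B(19) = 38
Step 3: Merge (D+G)(23) + A(25) = 48
Step 4: Merge J(28) + (C+B)(38) = 66
Step 5: Merge ((D+G)+A)(48) + (J+(C+B))(66) = 114
Read each symbol's code off the tree from the root (left child = 0, right child = 1).

Codes:
  C: 110 (length 3)
  D: 000 (length 3)
  G: 001 (length 3)
  J: 10 (length 2)
  B: 111 (length 3)
  A: 01 (length 2)
Average code length: 289/114 = 2.5351 bits/symbol


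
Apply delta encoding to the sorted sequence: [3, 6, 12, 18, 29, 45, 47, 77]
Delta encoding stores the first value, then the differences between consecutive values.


First value: 3
Deltas:
  6 - 3 = 3
  12 - 6 = 6
  18 - 12 = 6
  29 - 18 = 11
  45 - 29 = 16
  47 - 45 = 2
  77 - 47 = 30


Delta encoded: [3, 3, 6, 6, 11, 16, 2, 30]


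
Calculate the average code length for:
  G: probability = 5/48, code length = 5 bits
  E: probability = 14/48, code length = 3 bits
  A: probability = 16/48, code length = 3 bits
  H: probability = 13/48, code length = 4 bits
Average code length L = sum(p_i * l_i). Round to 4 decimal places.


Weighted contributions p_i * l_i:
  G: (5/48) * 5 = 25/48
  E: (14/48) * 3 = 42/48
  A: (16/48) * 3 = 48/48
  H: (13/48) * 4 = 52/48
Sum = (25 + 42 + 48 + 52)/48 = 167/48

L = 167/48 = 3.4792 bits/symbol


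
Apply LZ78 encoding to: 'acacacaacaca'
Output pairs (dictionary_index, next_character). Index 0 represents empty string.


LZ78 encoding steps:
Dictionary: {0: ''}
Step 1: w='' (idx 0), next='a' -> output (0, 'a'), add 'a' as idx 1
Step 2: w='' (idx 0), next='c' -> output (0, 'c'), add 'c' as idx 2
Step 3: w='a' (idx 1), next='c' -> output (1, 'c'), add 'ac' as idx 3
Step 4: w='ac' (idx 3), next='a' -> output (3, 'a'), add 'aca' as idx 4
Step 5: w='aca' (idx 4), next='c' -> output (4, 'c'), add 'acac' as idx 5
Step 6: w='a' (idx 1), end of input -> output (1, '')


Encoded: [(0, 'a'), (0, 'c'), (1, 'c'), (3, 'a'), (4, 'c'), (1, '')]


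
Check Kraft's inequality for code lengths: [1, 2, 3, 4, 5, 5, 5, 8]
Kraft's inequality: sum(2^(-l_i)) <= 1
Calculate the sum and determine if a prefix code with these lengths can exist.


Sum = 2^(-1) + 2^(-2) + 2^(-3) + 2^(-4) + 2^(-5) + 2^(-5) + 2^(-5) + 2^(-8)
    = 0.5 + 0.25 + 0.125 + 0.0625 + 0.03125 + 0.03125 + 0.03125 + 0.00390625
    = 265/256 = 1.03515625
Since 1.03515625 > 1, Kraft's inequality is NOT satisfied.
A prefix code with these lengths CANNOT exist.

Kraft sum = 1.03515625. Not satisfied.


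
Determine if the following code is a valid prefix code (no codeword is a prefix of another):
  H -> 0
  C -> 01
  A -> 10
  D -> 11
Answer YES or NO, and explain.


Checking each pair (does one codeword prefix another?):
  H='0' vs C='01': prefix -- VIOLATION

NO -- this is NOT a valid prefix code. H (0) is a prefix of C (01).


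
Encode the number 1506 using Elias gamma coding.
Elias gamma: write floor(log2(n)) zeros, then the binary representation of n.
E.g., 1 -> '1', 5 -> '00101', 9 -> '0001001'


num_bits = floor(log2(1506)) + 1 = 11
leading_zeros = num_bits - 1 = 10
binary(1506) = 10111100010

Elias gamma(1506) = '0000000000' + '10111100010' = 000000000010111100010 (21 bits)


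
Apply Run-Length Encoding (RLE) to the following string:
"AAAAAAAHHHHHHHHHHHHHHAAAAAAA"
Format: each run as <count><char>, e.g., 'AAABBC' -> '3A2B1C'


Scanning runs left to right:
  i=0: run of 'A' x 7 -> '7A'
  i=7: run of 'H' x 14 -> '14H'
  i=21: run of 'A' x 7 -> '7A'

RLE = 7A14H7A


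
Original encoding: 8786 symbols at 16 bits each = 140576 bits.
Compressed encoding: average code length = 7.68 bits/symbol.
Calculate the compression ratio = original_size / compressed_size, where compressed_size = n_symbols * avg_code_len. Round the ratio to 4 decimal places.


original_size = n_symbols * orig_bits = 8786 * 16 = 140576 bits
compressed_size = n_symbols * avg_code_len = 8786 * 7.68 = 67476.48 bits
ratio = original_size / compressed_size = 140576 / 67476.48 = 2.0833

Compression ratio = 2.0833


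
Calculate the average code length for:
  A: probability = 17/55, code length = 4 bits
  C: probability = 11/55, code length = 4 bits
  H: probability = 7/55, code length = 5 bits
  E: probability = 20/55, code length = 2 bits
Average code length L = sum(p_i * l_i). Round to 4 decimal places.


Weighted contributions p_i * l_i:
  A: (17/55) * 4 = 68/55
  C: (11/55) * 4 = 44/55
  H: (7/55) * 5 = 35/55
  E: (20/55) * 2 = 40/55
Sum = (68 + 44 + 35 + 40)/55 = 187/55

L = 187/55 = 3.4000 bits/symbol


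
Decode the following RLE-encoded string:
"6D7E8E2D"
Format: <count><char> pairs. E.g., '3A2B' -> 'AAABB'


Expanding each <count><char> pair:
  6D -> 'DDDDDD'
  7E -> 'EEEEEEE'
  8E -> 'EEEEEEEE'
  2D -> 'DD'

Decoded = DDDDDDEEEEEEEEEEEEEEEDD


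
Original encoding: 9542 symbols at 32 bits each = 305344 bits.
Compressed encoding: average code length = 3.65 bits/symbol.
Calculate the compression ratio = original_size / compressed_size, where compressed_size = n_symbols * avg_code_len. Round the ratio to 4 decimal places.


original_size = n_symbols * orig_bits = 9542 * 32 = 305344 bits
compressed_size = n_symbols * avg_code_len = 9542 * 3.65 = 34828.3 bits
ratio = original_size / compressed_size = 305344 / 34828.3 = 8.7671

Compression ratio = 8.7671


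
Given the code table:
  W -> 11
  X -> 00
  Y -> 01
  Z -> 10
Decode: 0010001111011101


Decoding:
00 -> X
10 -> Z
00 -> X
11 -> W
11 -> W
01 -> Y
11 -> W
01 -> Y


Result: XZXWWYWY


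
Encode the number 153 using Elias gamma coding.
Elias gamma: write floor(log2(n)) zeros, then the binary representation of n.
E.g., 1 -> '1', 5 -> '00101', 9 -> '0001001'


num_bits = floor(log2(153)) + 1 = 8
leading_zeros = num_bits - 1 = 7
binary(153) = 10011001

Elias gamma(153) = '0000000' + '10011001' = 000000010011001 (15 bits)


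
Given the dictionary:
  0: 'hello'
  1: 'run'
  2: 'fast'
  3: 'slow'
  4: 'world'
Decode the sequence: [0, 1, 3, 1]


Look up each index in the dictionary:
  0 -> 'hello'
  1 -> 'run'
  3 -> 'slow'
  1 -> 'run'

Decoded: "hello run slow run"


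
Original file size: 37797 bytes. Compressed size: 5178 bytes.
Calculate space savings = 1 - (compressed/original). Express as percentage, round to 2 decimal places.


ratio = compressed/original = 5178/37797 = 0.136995
savings = 1 - ratio = 1 - 0.136995 = 0.863005
as a percentage: 0.863005 * 100 = 86.3%

Space savings = 1 - 5178/37797 = 86.3%


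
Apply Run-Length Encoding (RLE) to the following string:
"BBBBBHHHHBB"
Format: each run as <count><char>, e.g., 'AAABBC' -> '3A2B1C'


Scanning runs left to right:
  i=0: run of 'B' x 5 -> '5B'
  i=5: run of 'H' x 4 -> '4H'
  i=9: run of 'B' x 2 -> '2B'

RLE = 5B4H2B


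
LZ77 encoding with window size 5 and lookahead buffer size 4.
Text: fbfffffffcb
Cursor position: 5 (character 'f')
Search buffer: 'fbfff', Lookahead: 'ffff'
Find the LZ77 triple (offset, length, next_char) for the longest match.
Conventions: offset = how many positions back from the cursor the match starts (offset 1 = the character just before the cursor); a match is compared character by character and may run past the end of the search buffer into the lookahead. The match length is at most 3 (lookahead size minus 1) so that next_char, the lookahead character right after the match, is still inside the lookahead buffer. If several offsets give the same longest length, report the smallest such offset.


Try each offset into the search buffer:
  offset=1 (pos 4, char 'f'): match length 3
  offset=2 (pos 3, char 'f'): match length 3
  offset=3 (pos 2, char 'f'): match length 3
  offset=4 (pos 1, char 'b'): match length 0
  offset=5 (pos 0, char 'f'): match length 1
Longest match has length 3, found at offsets 1, 2, 3; take the smallest, offset 1.
next_char = character at position 5 + 3 = 8 -> 'f'

Best match: offset=1, length=3 (matching 'fff' starting at position 4)
LZ77 triple: (1, 3, 'f')


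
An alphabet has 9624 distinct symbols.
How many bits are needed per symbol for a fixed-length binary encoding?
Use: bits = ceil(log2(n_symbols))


log2(9624) = 13.2324
Bracket: 2^13 = 8192 < 9624 <= 2^14 = 16384
So ceil(log2(9624)) = 14

bits = ceil(log2(9624)) = ceil(13.2324) = 14 bits


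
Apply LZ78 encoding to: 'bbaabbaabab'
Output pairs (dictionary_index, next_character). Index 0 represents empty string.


LZ78 encoding steps:
Dictionary: {0: ''}
Step 1: w='' (idx 0), next='b' -> output (0, 'b'), add 'b' as idx 1
Step 2: w='b' (idx 1), next='a' -> output (1, 'a'), add 'ba' as idx 2
Step 3: w='' (idx 0), next='a' -> output (0, 'a'), add 'a' as idx 3
Step 4: w='b' (idx 1), next='b' -> output (1, 'b'), add 'bb' as idx 4
Step 5: w='a' (idx 3), next='a' -> output (3, 'a'), add 'aa' as idx 5
Step 6: w='ba' (idx 2), next='b' -> output (2, 'b'), add 'bab' as idx 6


Encoded: [(0, 'b'), (1, 'a'), (0, 'a'), (1, 'b'), (3, 'a'), (2, 'b')]


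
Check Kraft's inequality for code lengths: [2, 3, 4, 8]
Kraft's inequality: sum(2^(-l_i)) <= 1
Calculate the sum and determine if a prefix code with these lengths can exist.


Sum = 2^(-2) + 2^(-3) + 2^(-4) + 2^(-8)
    = 0.25 + 0.125 + 0.0625 + 0.00390625
    = 113/256 = 0.44140625
Since 0.44140625 <= 1, Kraft's inequality IS satisfied.
A prefix code with these lengths CAN exist.

Kraft sum = 0.44140625. Satisfied.


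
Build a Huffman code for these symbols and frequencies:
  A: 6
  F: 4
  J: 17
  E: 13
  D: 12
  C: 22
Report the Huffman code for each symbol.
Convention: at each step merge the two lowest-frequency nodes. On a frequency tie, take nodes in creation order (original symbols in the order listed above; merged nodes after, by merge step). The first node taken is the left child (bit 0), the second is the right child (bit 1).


Huffman tree construction:
Step 1: Merge F(4) + A(6) = 10
Step 2: Merge (F+A)(10) + D(12) = 22
Step 3: Merge E(13) + J(17) = 30
Step 4: Merge C(22) + ((F+A)+D)(22) = 44
Step 5: Merge (E+J)(30) + (C+((F+A)+D))(44) = 74
Read each symbol's code off the tree from the root (left child = 0, right child = 1).

Codes:
  A: 1101 (length 4)
  F: 1100 (length 4)
  J: 01 (length 2)
  E: 00 (length 2)
  D: 111 (length 3)
  C: 10 (length 2)
Average code length: 180/74 = 2.4324 bits/symbol


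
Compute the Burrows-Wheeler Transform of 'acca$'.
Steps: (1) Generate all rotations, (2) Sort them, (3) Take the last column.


Rotations (sorted):
  0: $acca -> last char: a
  1: a$acc -> last char: c
  2: acca$ -> last char: $
  3: ca$ac -> last char: c
  4: cca$a -> last char: a


BWT = ac$ca


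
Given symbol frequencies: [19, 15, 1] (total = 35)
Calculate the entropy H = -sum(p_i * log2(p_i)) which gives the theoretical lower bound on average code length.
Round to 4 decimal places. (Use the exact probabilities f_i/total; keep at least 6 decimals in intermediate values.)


Per-symbol terms -p_i * log2(p_i) with p_i = f_i/35:
  p = 19/35 = 0.542857: log2(p) = -0.881356, -p*log2(p) = 0.478450
  p = 15/35 = 0.428571: log2(p) = -1.222392, -p*log2(p) = 0.523882
  p = 1/35 = 0.028571: log2(p) = -5.129283, -p*log2(p) = 0.146551
H = 0.478450 + 0.523882 + 0.146551 = 1.148883

H = 1.1489 bits/symbol


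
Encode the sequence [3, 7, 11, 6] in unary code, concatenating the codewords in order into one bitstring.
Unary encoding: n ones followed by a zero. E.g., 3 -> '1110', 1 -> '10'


Encode each number as n ones followed by a terminating 0:
  3 -> 1110 (4 bits)
  7 -> 11111110 (8 bits)
  11 -> 111111111110 (12 bits)
  6 -> 1111110 (7 bits)
Total length = 4 + 8 + 12 + 7 = 31 bits.

Unary([3, 7, 11, 6]) = 1110111111101111111111101111110 (31 bits)


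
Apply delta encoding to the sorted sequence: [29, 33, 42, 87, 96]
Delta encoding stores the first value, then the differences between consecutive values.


First value: 29
Deltas:
  33 - 29 = 4
  42 - 33 = 9
  87 - 42 = 45
  96 - 87 = 9


Delta encoded: [29, 4, 9, 45, 9]


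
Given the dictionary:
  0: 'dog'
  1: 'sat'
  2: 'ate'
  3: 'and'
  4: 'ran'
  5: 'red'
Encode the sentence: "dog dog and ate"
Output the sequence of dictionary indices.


Look up each word in the dictionary:
  'dog' -> 0
  'dog' -> 0
  'and' -> 3
  'ate' -> 2

Encoded: [0, 0, 3, 2]


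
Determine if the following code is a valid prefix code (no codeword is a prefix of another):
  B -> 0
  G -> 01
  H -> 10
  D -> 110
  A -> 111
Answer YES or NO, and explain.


Checking each pair (does one codeword prefix another?):
  B='0' vs G='01': prefix -- VIOLATION

NO -- this is NOT a valid prefix code. B (0) is a prefix of G (01).


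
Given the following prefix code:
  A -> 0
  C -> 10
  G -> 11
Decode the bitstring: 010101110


Decoding step by step:
Bits 0 -> A
Bits 10 -> C
Bits 10 -> C
Bits 11 -> G
Bits 10 -> C


Decoded message: ACCGC


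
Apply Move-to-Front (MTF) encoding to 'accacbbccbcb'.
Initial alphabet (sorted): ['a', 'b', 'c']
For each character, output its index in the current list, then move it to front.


MTF encoding:
'a': index 0 in ['a', 'b', 'c'] -> ['a', 'b', 'c']
'c': index 2 in ['a', 'b', 'c'] -> ['c', 'a', 'b']
'c': index 0 in ['c', 'a', 'b'] -> ['c', 'a', 'b']
'a': index 1 in ['c', 'a', 'b'] -> ['a', 'c', 'b']
'c': index 1 in ['a', 'c', 'b'] -> ['c', 'a', 'b']
'b': index 2 in ['c', 'a', 'b'] -> ['b', 'c', 'a']
'b': index 0 in ['b', 'c', 'a'] -> ['b', 'c', 'a']
'c': index 1 in ['b', 'c', 'a'] -> ['c', 'b', 'a']
'c': index 0 in ['c', 'b', 'a'] -> ['c', 'b', 'a']
'b': index 1 in ['c', 'b', 'a'] -> ['b', 'c', 'a']
'c': index 1 in ['b', 'c', 'a'] -> ['c', 'b', 'a']
'b': index 1 in ['c', 'b', 'a'] -> ['b', 'c', 'a']


Output: [0, 2, 0, 1, 1, 2, 0, 1, 0, 1, 1, 1]


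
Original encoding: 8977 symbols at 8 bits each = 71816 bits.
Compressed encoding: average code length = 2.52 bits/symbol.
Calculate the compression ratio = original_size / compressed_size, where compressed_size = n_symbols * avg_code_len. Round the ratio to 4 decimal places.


original_size = n_symbols * orig_bits = 8977 * 8 = 71816 bits
compressed_size = n_symbols * avg_code_len = 8977 * 2.52 = 22622.04 bits
ratio = original_size / compressed_size = 71816 / 22622.04 = 3.1746

Compression ratio = 3.1746


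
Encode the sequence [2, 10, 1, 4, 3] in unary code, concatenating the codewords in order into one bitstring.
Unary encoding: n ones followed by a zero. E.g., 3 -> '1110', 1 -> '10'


Encode each number as n ones followed by a terminating 0:
  2 -> 110 (3 bits)
  10 -> 11111111110 (11 bits)
  1 -> 10 (2 bits)
  4 -> 11110 (5 bits)
  3 -> 1110 (4 bits)
Total length = 3 + 11 + 2 + 5 + 4 = 25 bits.

Unary([2, 10, 1, 4, 3]) = 1101111111111010111101110 (25 bits)


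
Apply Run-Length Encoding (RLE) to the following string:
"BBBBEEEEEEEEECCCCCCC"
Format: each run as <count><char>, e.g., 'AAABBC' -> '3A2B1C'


Scanning runs left to right:
  i=0: run of 'B' x 4 -> '4B'
  i=4: run of 'E' x 9 -> '9E'
  i=13: run of 'C' x 7 -> '7C'

RLE = 4B9E7C


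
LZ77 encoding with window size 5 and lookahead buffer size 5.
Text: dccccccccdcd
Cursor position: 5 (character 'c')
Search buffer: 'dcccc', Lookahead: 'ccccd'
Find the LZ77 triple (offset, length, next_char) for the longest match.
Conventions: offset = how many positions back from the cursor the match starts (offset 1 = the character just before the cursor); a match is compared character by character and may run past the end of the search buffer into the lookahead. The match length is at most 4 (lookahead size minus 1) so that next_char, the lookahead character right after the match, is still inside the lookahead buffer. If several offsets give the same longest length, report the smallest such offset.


Try each offset into the search buffer:
  offset=1 (pos 4, char 'c'): match length 4
  offset=2 (pos 3, char 'c'): match length 4
  offset=3 (pos 2, char 'c'): match length 4
  offset=4 (pos 1, char 'c'): match length 4
  offset=5 (pos 0, char 'd'): match length 0
Longest match has length 4, found at offsets 1, 2, 3, 4; take the smallest, offset 1.
next_char = character at position 5 + 4 = 9 -> 'd'

Best match: offset=1, length=4 (matching 'cccc' starting at position 4)
LZ77 triple: (1, 4, 'd')


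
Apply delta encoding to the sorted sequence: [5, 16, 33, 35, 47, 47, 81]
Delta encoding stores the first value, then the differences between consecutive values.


First value: 5
Deltas:
  16 - 5 = 11
  33 - 16 = 17
  35 - 33 = 2
  47 - 35 = 12
  47 - 47 = 0
  81 - 47 = 34


Delta encoded: [5, 11, 17, 2, 12, 0, 34]


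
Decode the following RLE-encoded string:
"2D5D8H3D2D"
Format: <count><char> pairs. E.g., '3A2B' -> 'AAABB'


Expanding each <count><char> pair:
  2D -> 'DD'
  5D -> 'DDDDD'
  8H -> 'HHHHHHHH'
  3D -> 'DDD'
  2D -> 'DD'

Decoded = DDDDDDDHHHHHHHHDDDDD


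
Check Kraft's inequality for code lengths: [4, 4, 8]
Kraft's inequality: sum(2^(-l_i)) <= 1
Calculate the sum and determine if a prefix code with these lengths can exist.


Sum = 2^(-4) + 2^(-4) + 2^(-8)
    = 0.0625 + 0.0625 + 0.00390625
    = 33/256 = 0.12890625
Since 0.12890625 <= 1, Kraft's inequality IS satisfied.
A prefix code with these lengths CAN exist.

Kraft sum = 0.12890625. Satisfied.


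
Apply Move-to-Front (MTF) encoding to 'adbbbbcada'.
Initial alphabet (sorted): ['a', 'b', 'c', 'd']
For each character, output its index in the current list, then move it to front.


MTF encoding:
'a': index 0 in ['a', 'b', 'c', 'd'] -> ['a', 'b', 'c', 'd']
'd': index 3 in ['a', 'b', 'c', 'd'] -> ['d', 'a', 'b', 'c']
'b': index 2 in ['d', 'a', 'b', 'c'] -> ['b', 'd', 'a', 'c']
'b': index 0 in ['b', 'd', 'a', 'c'] -> ['b', 'd', 'a', 'c']
'b': index 0 in ['b', 'd', 'a', 'c'] -> ['b', 'd', 'a', 'c']
'b': index 0 in ['b', 'd', 'a', 'c'] -> ['b', 'd', 'a', 'c']
'c': index 3 in ['b', 'd', 'a', 'c'] -> ['c', 'b', 'd', 'a']
'a': index 3 in ['c', 'b', 'd', 'a'] -> ['a', 'c', 'b', 'd']
'd': index 3 in ['a', 'c', 'b', 'd'] -> ['d', 'a', 'c', 'b']
'a': index 1 in ['d', 'a', 'c', 'b'] -> ['a', 'd', 'c', 'b']


Output: [0, 3, 2, 0, 0, 0, 3, 3, 3, 1]


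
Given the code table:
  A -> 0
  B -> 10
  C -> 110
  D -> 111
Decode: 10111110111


Decoding:
10 -> B
111 -> D
110 -> C
111 -> D


Result: BDCD


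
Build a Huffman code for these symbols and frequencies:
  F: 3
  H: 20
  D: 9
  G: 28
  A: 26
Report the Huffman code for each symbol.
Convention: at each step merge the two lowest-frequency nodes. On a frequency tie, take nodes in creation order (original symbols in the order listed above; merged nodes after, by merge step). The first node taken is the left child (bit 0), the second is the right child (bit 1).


Huffman tree construction:
Step 1: Merge F(3) + D(9) = 12
Step 2: Merge (F+D)(12) + H(20) = 32
Step 3: Merge A(26) + G(28) = 54
Step 4: Merge ((F+D)+H)(32) + (A+G)(54) = 86
Read each symbol's code off the tree from the root (left child = 0, right child = 1).

Codes:
  F: 000 (length 3)
  H: 01 (length 2)
  D: 001 (length 3)
  G: 11 (length 2)
  A: 10 (length 2)
Average code length: 184/86 = 2.1395 bits/symbol


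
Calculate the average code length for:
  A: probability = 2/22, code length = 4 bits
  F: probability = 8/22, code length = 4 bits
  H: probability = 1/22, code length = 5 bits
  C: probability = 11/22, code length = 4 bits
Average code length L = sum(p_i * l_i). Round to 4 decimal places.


Weighted contributions p_i * l_i:
  A: (2/22) * 4 = 8/22
  F: (8/22) * 4 = 32/22
  H: (1/22) * 5 = 5/22
  C: (11/22) * 4 = 44/22
Sum = (8 + 32 + 5 + 44)/22 = 89/22

L = 89/22 = 4.0455 bits/symbol


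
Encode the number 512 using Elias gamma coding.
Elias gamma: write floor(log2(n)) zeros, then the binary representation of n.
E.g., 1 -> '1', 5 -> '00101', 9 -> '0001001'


num_bits = floor(log2(512)) + 1 = 10
leading_zeros = num_bits - 1 = 9
binary(512) = 1000000000

Elias gamma(512) = '000000000' + '1000000000' = 0000000001000000000 (19 bits)


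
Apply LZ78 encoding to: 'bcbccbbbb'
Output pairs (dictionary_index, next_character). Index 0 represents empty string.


LZ78 encoding steps:
Dictionary: {0: ''}
Step 1: w='' (idx 0), next='b' -> output (0, 'b'), add 'b' as idx 1
Step 2: w='' (idx 0), next='c' -> output (0, 'c'), add 'c' as idx 2
Step 3: w='b' (idx 1), next='c' -> output (1, 'c'), add 'bc' as idx 3
Step 4: w='c' (idx 2), next='b' -> output (2, 'b'), add 'cb' as idx 4
Step 5: w='b' (idx 1), next='b' -> output (1, 'b'), add 'bb' as idx 5
Step 6: w='b' (idx 1), end of input -> output (1, '')


Encoded: [(0, 'b'), (0, 'c'), (1, 'c'), (2, 'b'), (1, 'b'), (1, '')]


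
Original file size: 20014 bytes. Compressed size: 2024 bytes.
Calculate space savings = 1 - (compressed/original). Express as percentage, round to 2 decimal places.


ratio = compressed/original = 2024/20014 = 0.101129
savings = 1 - ratio = 1 - 0.101129 = 0.898871
as a percentage: 0.898871 * 100 = 89.89%

Space savings = 1 - 2024/20014 = 89.89%


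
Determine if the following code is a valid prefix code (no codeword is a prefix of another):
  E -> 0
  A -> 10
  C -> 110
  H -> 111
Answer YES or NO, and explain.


Checking each pair (does one codeword prefix another?):
  E='0' vs A='10': no prefix
  E='0' vs C='110': no prefix
  E='0' vs H='111': no prefix
  A='10' vs E='0': no prefix
  A='10' vs C='110': no prefix
  A='10' vs H='111': no prefix
  C='110' vs E='0': no prefix
  C='110' vs A='10': no prefix
  C='110' vs H='111': no prefix
  H='111' vs E='0': no prefix
  H='111' vs A='10': no prefix
  H='111' vs C='110': no prefix
No violation found over all pairs.

YES -- this is a valid prefix code. No codeword is a prefix of any other codeword.


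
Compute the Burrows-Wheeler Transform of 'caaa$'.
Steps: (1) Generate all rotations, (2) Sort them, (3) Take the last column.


Rotations (sorted):
  0: $caaa -> last char: a
  1: a$caa -> last char: a
  2: aa$ca -> last char: a
  3: aaa$c -> last char: c
  4: caaa$ -> last char: $


BWT = aaac$


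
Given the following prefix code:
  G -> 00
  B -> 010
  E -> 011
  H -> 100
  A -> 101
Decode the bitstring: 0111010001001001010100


Decoding step by step:
Bits 011 -> E
Bits 101 -> A
Bits 00 -> G
Bits 010 -> B
Bits 010 -> B
Bits 010 -> B
Bits 101 -> A
Bits 00 -> G


Decoded message: EAGBBBAG


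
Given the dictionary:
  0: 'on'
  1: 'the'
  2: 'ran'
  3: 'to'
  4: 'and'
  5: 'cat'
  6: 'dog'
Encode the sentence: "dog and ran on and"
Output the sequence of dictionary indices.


Look up each word in the dictionary:
  'dog' -> 6
  'and' -> 4
  'ran' -> 2
  'on' -> 0
  'and' -> 4

Encoded: [6, 4, 2, 0, 4]


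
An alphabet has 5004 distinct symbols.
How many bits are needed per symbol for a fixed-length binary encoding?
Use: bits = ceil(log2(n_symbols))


log2(5004) = 12.2889
Bracket: 2^12 = 4096 < 5004 <= 2^13 = 8192
So ceil(log2(5004)) = 13

bits = ceil(log2(5004)) = ceil(12.2889) = 13 bits


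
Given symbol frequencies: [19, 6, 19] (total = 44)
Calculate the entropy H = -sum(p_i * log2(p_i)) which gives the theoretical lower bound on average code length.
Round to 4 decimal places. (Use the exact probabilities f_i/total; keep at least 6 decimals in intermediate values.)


Per-symbol terms -p_i * log2(p_i) with p_i = f_i/44:
  p = 19/44 = 0.431818: log2(p) = -1.211504, -p*log2(p) = 0.523149
  p = 6/44 = 0.136364: log2(p) = -2.874469, -p*log2(p) = 0.391973
  p = 19/44 = 0.431818: log2(p) = -1.211504, -p*log2(p) = 0.523149
H = 0.523149 + 0.391973 + 0.523149 = 1.438271

H = 1.4383 bits/symbol


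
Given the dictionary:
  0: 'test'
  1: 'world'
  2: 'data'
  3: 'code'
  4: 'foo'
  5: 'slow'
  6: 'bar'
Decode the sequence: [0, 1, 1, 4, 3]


Look up each index in the dictionary:
  0 -> 'test'
  1 -> 'world'
  1 -> 'world'
  4 -> 'foo'
  3 -> 'code'

Decoded: "test world world foo code"


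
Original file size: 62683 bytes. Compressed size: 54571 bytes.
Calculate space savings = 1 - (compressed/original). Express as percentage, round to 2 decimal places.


ratio = compressed/original = 54571/62683 = 0.870587
savings = 1 - ratio = 1 - 0.870587 = 0.129413
as a percentage: 0.129413 * 100 = 12.94%

Space savings = 1 - 54571/62683 = 12.94%


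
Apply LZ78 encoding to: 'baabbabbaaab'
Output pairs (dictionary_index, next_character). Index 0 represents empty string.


LZ78 encoding steps:
Dictionary: {0: ''}
Step 1: w='' (idx 0), next='b' -> output (0, 'b'), add 'b' as idx 1
Step 2: w='' (idx 0), next='a' -> output (0, 'a'), add 'a' as idx 2
Step 3: w='a' (idx 2), next='b' -> output (2, 'b'), add 'ab' as idx 3
Step 4: w='b' (idx 1), next='a' -> output (1, 'a'), add 'ba' as idx 4
Step 5: w='b' (idx 1), next='b' -> output (1, 'b'), add 'bb' as idx 5
Step 6: w='a' (idx 2), next='a' -> output (2, 'a'), add 'aa' as idx 6
Step 7: w='ab' (idx 3), end of input -> output (3, '')


Encoded: [(0, 'b'), (0, 'a'), (2, 'b'), (1, 'a'), (1, 'b'), (2, 'a'), (3, '')]


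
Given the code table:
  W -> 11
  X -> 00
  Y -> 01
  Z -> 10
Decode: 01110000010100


Decoding:
01 -> Y
11 -> W
00 -> X
00 -> X
01 -> Y
01 -> Y
00 -> X


Result: YWXXYYX


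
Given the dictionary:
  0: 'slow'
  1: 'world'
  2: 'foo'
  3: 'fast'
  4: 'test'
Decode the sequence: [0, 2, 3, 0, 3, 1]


Look up each index in the dictionary:
  0 -> 'slow'
  2 -> 'foo'
  3 -> 'fast'
  0 -> 'slow'
  3 -> 'fast'
  1 -> 'world'

Decoded: "slow foo fast slow fast world"


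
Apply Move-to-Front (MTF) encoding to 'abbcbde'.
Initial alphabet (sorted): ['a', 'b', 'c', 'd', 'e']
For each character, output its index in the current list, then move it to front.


MTF encoding:
'a': index 0 in ['a', 'b', 'c', 'd', 'e'] -> ['a', 'b', 'c', 'd', 'e']
'b': index 1 in ['a', 'b', 'c', 'd', 'e'] -> ['b', 'a', 'c', 'd', 'e']
'b': index 0 in ['b', 'a', 'c', 'd', 'e'] -> ['b', 'a', 'c', 'd', 'e']
'c': index 2 in ['b', 'a', 'c', 'd', 'e'] -> ['c', 'b', 'a', 'd', 'e']
'b': index 1 in ['c', 'b', 'a', 'd', 'e'] -> ['b', 'c', 'a', 'd', 'e']
'd': index 3 in ['b', 'c', 'a', 'd', 'e'] -> ['d', 'b', 'c', 'a', 'e']
'e': index 4 in ['d', 'b', 'c', 'a', 'e'] -> ['e', 'd', 'b', 'c', 'a']


Output: [0, 1, 0, 2, 1, 3, 4]


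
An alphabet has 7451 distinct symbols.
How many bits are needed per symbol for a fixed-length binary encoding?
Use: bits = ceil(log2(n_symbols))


log2(7451) = 12.8632
Bracket: 2^12 = 4096 < 7451 <= 2^13 = 8192
So ceil(log2(7451)) = 13

bits = ceil(log2(7451)) = ceil(12.8632) = 13 bits


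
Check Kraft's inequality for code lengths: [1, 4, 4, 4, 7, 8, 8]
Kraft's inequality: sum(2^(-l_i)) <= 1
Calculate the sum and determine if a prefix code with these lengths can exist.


Sum = 2^(-1) + 2^(-4) + 2^(-4) + 2^(-4) + 2^(-7) + 2^(-8) + 2^(-8)
    = 0.5 + 0.0625 + 0.0625 + 0.0625 + 0.0078125 + 0.00390625 + 0.00390625
    = 180/256 = 0.703125
Since 0.703125 <= 1, Kraft's inequality IS satisfied.
A prefix code with these lengths CAN exist.

Kraft sum = 0.703125. Satisfied.


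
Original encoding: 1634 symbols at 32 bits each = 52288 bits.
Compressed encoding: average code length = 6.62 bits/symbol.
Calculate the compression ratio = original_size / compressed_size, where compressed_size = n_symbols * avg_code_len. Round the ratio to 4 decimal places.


original_size = n_symbols * orig_bits = 1634 * 32 = 52288 bits
compressed_size = n_symbols * avg_code_len = 1634 * 6.62 = 10817.08 bits
ratio = original_size / compressed_size = 52288 / 10817.08 = 4.8338

Compression ratio = 4.8338


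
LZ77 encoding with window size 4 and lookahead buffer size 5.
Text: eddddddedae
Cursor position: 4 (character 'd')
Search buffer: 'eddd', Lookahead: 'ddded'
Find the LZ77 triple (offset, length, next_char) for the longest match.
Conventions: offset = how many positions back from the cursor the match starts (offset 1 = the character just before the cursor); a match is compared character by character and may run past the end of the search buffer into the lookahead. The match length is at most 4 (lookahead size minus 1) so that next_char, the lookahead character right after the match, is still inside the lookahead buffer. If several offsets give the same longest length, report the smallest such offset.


Try each offset into the search buffer:
  offset=1 (pos 3, char 'd'): match length 3
  offset=2 (pos 2, char 'd'): match length 3
  offset=3 (pos 1, char 'd'): match length 3
  offset=4 (pos 0, char 'e'): match length 0
Longest match has length 3, found at offsets 1, 2, 3; take the smallest, offset 1.
next_char = character at position 4 + 3 = 7 -> 'e'

Best match: offset=1, length=3 (matching 'ddd' starting at position 3)
LZ77 triple: (1, 3, 'e')


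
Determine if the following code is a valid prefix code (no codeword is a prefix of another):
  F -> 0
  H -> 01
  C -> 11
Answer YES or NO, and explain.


Checking each pair (does one codeword prefix another?):
  F='0' vs H='01': prefix -- VIOLATION

NO -- this is NOT a valid prefix code. F (0) is a prefix of H (01).


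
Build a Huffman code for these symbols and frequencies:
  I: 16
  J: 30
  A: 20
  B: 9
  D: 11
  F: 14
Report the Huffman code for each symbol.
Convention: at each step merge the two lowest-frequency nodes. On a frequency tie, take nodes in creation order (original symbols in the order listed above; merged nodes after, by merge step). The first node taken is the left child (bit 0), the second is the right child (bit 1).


Huffman tree construction:
Step 1: Merge B(9) + D(11) = 20
Step 2: Merge F(14) + I(16) = 30
Step 3: Merge A(20) + (B+D)(20) = 40
Step 4: Merge J(30) + (F+I)(30) = 60
Step 5: Merge (A+(B+D))(40) + (J+(F+I))(60) = 100
Read each symbol's code off the tree from the root (left child = 0, right child = 1).

Codes:
  I: 111 (length 3)
  J: 10 (length 2)
  A: 00 (length 2)
  B: 010 (length 3)
  D: 011 (length 3)
  F: 110 (length 3)
Average code length: 250/100 = 2.5000 bits/symbol


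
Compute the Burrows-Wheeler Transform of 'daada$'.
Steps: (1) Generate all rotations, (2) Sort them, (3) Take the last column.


Rotations (sorted):
  0: $daada -> last char: a
  1: a$daad -> last char: d
  2: aada$d -> last char: d
  3: ada$da -> last char: a
  4: da$daa -> last char: a
  5: daada$ -> last char: $


BWT = addaa$


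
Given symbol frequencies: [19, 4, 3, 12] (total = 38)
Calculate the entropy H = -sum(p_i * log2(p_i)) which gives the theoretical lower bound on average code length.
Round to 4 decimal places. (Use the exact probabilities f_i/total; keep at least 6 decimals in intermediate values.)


Per-symbol terms -p_i * log2(p_i) with p_i = f_i/38:
  p = 19/38 = 0.500000: log2(p) = -1.000000, -p*log2(p) = 0.500000
  p = 4/38 = 0.105263: log2(p) = -3.247928, -p*log2(p) = 0.341887
  p = 3/38 = 0.078947: log2(p) = -3.662965, -p*log2(p) = 0.289181
  p = 12/38 = 0.315789: log2(p) = -1.662965, -p*log2(p) = 0.525147
H = 0.500000 + 0.341887 + 0.289181 + 0.525147 = 1.656215

H = 1.6562 bits/symbol


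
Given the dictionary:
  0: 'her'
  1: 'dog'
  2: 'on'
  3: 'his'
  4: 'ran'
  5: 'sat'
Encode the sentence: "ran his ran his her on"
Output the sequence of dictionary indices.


Look up each word in the dictionary:
  'ran' -> 4
  'his' -> 3
  'ran' -> 4
  'his' -> 3
  'her' -> 0
  'on' -> 2

Encoded: [4, 3, 4, 3, 0, 2]


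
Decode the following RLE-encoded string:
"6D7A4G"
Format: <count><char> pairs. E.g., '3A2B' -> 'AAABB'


Expanding each <count><char> pair:
  6D -> 'DDDDDD'
  7A -> 'AAAAAAA'
  4G -> 'GGGG'

Decoded = DDDDDDAAAAAAAGGGG


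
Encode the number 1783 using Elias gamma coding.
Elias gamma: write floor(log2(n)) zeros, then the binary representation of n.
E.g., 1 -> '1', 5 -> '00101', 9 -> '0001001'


num_bits = floor(log2(1783)) + 1 = 11
leading_zeros = num_bits - 1 = 10
binary(1783) = 11011110111

Elias gamma(1783) = '0000000000' + '11011110111' = 000000000011011110111 (21 bits)


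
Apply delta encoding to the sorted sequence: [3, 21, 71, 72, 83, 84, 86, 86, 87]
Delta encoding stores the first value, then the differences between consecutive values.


First value: 3
Deltas:
  21 - 3 = 18
  71 - 21 = 50
  72 - 71 = 1
  83 - 72 = 11
  84 - 83 = 1
  86 - 84 = 2
  86 - 86 = 0
  87 - 86 = 1


Delta encoded: [3, 18, 50, 1, 11, 1, 2, 0, 1]


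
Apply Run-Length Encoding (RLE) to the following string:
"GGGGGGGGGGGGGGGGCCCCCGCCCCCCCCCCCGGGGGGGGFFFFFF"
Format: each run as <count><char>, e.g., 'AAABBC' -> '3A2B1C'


Scanning runs left to right:
  i=0: run of 'G' x 16 -> '16G'
  i=16: run of 'C' x 5 -> '5C'
  i=21: run of 'G' x 1 -> '1G'
  i=22: run of 'C' x 11 -> '11C'
  i=33: run of 'G' x 8 -> '8G'
  i=41: run of 'F' x 6 -> '6F'

RLE = 16G5C1G11C8G6F


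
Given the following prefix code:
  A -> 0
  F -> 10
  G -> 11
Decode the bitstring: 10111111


Decoding step by step:
Bits 10 -> F
Bits 11 -> G
Bits 11 -> G
Bits 11 -> G


Decoded message: FGGG


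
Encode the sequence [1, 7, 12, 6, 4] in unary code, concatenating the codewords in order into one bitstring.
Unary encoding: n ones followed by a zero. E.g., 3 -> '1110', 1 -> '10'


Encode each number as n ones followed by a terminating 0:
  1 -> 10 (2 bits)
  7 -> 11111110 (8 bits)
  12 -> 1111111111110 (13 bits)
  6 -> 1111110 (7 bits)
  4 -> 11110 (5 bits)
Total length = 2 + 8 + 13 + 7 + 5 = 35 bits.

Unary([1, 7, 12, 6, 4]) = 10111111101111111111110111111011110 (35 bits)


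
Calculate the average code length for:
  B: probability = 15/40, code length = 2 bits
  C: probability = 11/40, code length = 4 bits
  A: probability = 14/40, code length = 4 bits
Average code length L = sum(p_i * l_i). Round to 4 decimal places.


Weighted contributions p_i * l_i:
  B: (15/40) * 2 = 30/40
  C: (11/40) * 4 = 44/40
  A: (14/40) * 4 = 56/40
Sum = (30 + 44 + 56)/40 = 130/40

L = 130/40 = 3.2500 bits/symbol


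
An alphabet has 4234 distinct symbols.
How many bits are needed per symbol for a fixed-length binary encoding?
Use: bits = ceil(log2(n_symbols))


log2(4234) = 12.0478
Bracket: 2^12 = 4096 < 4234 <= 2^13 = 8192
So ceil(log2(4234)) = 13

bits = ceil(log2(4234)) = ceil(12.0478) = 13 bits


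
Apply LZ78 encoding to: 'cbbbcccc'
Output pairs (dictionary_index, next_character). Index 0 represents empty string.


LZ78 encoding steps:
Dictionary: {0: ''}
Step 1: w='' (idx 0), next='c' -> output (0, 'c'), add 'c' as idx 1
Step 2: w='' (idx 0), next='b' -> output (0, 'b'), add 'b' as idx 2
Step 3: w='b' (idx 2), next='b' -> output (2, 'b'), add 'bb' as idx 3
Step 4: w='c' (idx 1), next='c' -> output (1, 'c'), add 'cc' as idx 4
Step 5: w='cc' (idx 4), end of input -> output (4, '')


Encoded: [(0, 'c'), (0, 'b'), (2, 'b'), (1, 'c'), (4, '')]


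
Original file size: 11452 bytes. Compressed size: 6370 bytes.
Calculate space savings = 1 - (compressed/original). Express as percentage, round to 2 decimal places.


ratio = compressed/original = 6370/11452 = 0.556235
savings = 1 - ratio = 1 - 0.556235 = 0.443765
as a percentage: 0.443765 * 100 = 44.38%

Space savings = 1 - 6370/11452 = 44.38%


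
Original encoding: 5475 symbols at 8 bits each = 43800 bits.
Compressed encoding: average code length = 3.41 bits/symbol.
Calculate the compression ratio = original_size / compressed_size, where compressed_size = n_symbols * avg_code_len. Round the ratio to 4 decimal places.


original_size = n_symbols * orig_bits = 5475 * 8 = 43800 bits
compressed_size = n_symbols * avg_code_len = 5475 * 3.41 = 18669.75 bits
ratio = original_size / compressed_size = 43800 / 18669.75 = 2.346

Compression ratio = 2.346


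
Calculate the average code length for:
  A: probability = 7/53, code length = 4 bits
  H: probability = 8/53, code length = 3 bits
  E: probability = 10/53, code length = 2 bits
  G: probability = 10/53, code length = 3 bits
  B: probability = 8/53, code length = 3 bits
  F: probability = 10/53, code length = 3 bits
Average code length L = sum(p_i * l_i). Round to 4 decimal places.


Weighted contributions p_i * l_i:
  A: (7/53) * 4 = 28/53
  H: (8/53) * 3 = 24/53
  E: (10/53) * 2 = 20/53
  G: (10/53) * 3 = 30/53
  B: (8/53) * 3 = 24/53
  F: (10/53) * 3 = 30/53
Sum = (28 + 24 + 20 + 30 + 24 + 30)/53 = 156/53

L = 156/53 = 2.9434 bits/symbol


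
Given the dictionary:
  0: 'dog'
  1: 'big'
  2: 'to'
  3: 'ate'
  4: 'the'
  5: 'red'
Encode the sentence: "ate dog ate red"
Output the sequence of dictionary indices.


Look up each word in the dictionary:
  'ate' -> 3
  'dog' -> 0
  'ate' -> 3
  'red' -> 5

Encoded: [3, 0, 3, 5]


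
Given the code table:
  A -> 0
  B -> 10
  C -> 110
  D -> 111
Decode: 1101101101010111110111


Decoding:
110 -> C
110 -> C
110 -> C
10 -> B
10 -> B
111 -> D
110 -> C
111 -> D


Result: CCCBBDCD


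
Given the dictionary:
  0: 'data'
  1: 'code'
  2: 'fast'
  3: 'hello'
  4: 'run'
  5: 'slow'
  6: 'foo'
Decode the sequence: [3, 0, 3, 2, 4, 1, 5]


Look up each index in the dictionary:
  3 -> 'hello'
  0 -> 'data'
  3 -> 'hello'
  2 -> 'fast'
  4 -> 'run'
  1 -> 'code'
  5 -> 'slow'

Decoded: "hello data hello fast run code slow"


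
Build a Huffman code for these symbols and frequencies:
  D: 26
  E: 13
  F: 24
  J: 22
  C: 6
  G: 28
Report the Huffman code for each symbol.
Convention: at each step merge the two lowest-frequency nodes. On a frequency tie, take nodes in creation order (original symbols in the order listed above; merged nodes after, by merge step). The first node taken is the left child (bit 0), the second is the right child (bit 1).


Huffman tree construction:
Step 1: Merge C(6) + E(13) = 19
Step 2: Merge (C+E)(19) + J(22) = 41
Step 3: Merge F(24) + D(26) = 50
Step 4: Merge G(28) + ((C+E)+J)(41) = 69
Step 5: Merge (F+D)(50) + (G+((C+E)+J))(69) = 119
Read each symbol's code off the tree from the root (left child = 0, right child = 1).

Codes:
  D: 01 (length 2)
  E: 1101 (length 4)
  F: 00 (length 2)
  J: 111 (length 3)
  C: 1100 (length 4)
  G: 10 (length 2)
Average code length: 298/119 = 2.5042 bits/symbol
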